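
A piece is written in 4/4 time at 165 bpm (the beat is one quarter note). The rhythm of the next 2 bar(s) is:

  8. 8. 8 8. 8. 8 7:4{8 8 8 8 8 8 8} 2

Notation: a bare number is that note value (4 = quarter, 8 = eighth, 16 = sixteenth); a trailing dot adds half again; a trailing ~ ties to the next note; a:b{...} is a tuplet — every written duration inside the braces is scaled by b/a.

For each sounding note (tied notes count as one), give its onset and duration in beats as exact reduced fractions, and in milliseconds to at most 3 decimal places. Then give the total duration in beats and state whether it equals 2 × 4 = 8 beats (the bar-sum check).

1) 0.0ms=0b +272.727ms=3/4b
2) 272.727ms=3/4b +272.727ms=3/4b
3) 545.455ms=3/2b +181.818ms=1/2b
4) 727.273ms=2b +272.727ms=3/4b
5) 1000.0ms=11/4b +272.727ms=3/4b
6) 1272.727ms=7/2b +181.818ms=1/2b
7) 1454.545ms=4b +103.896ms=2/7b
8) 1558.442ms=30/7b +103.896ms=2/7b
9) 1662.338ms=32/7b +103.896ms=2/7b
10) 1766.234ms=34/7b +103.896ms=2/7b
11) 1870.13ms=36/7b +103.896ms=2/7b
12) 1974.026ms=38/7b +103.896ms=2/7b
13) 2077.922ms=40/7b +103.896ms=2/7b
14) 2181.818ms=6b +727.273ms=2b
Σ=8b of 8 (165bpm 4/4) — PASS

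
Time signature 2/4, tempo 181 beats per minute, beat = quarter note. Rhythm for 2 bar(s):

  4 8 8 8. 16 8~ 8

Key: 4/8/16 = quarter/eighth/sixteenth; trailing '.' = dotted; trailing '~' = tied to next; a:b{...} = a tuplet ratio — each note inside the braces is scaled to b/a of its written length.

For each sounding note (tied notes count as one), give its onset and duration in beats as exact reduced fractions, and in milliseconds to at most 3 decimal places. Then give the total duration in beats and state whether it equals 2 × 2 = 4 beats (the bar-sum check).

1) 0.0ms=0b +331.492ms=1b
2) 331.492ms=1b +165.746ms=1/2b
3) 497.238ms=3/2b +165.746ms=1/2b
4) 662.983ms=2b +248.619ms=3/4b
5) 911.602ms=11/4b +82.873ms=1/4b
6) 994.475ms=3b +331.492ms=1b
Σ=4b of 4 (181bpm 2/4) — PASS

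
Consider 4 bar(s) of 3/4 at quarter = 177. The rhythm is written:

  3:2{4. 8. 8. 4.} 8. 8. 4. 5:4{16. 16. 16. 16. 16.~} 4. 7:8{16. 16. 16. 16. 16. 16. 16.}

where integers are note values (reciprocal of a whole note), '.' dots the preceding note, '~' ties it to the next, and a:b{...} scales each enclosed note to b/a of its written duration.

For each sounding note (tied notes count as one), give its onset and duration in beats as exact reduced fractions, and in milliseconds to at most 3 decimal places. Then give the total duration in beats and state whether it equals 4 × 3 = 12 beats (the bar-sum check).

1) 0.0ms=0b +338.983ms=1b
2) 338.983ms=1b +169.492ms=1/2b
3) 508.475ms=3/2b +169.492ms=1/2b
4) 677.966ms=2b +338.983ms=1b
5) 1016.949ms=3b +254.237ms=3/4b
6) 1271.186ms=15/4b +254.237ms=3/4b
7) 1525.424ms=9/2b +508.475ms=3/2b
8) 2033.898ms=6b +101.695ms=3/10b
9) 2135.593ms=63/10b +101.695ms=3/10b
10) 2237.288ms=33/5b +101.695ms=3/10b
11) 2338.983ms=69/10b +101.695ms=3/10b
12) 2440.678ms=36/5b +610.169ms=9/5b
13) 3050.847ms=9b +145.278ms=3/7b
14) 3196.126ms=66/7b +145.278ms=3/7b
15) 3341.404ms=69/7b +145.278ms=3/7b
16) 3486.683ms=72/7b +145.278ms=3/7b
17) 3631.961ms=75/7b +145.278ms=3/7b
18) 3777.24ms=78/7b +145.278ms=3/7b
19) 3922.518ms=81/7b +145.278ms=3/7b
Σ=12b of 12 (177bpm 3/4) — PASS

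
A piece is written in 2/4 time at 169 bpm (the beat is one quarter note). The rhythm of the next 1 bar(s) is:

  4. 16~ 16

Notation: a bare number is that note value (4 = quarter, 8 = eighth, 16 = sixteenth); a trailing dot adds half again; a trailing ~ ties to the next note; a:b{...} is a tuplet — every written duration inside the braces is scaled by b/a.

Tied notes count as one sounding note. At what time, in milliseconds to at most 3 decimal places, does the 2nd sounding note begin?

1. 0.0ms @ 0 + 532.544ms (3/2)
2. 532.544ms @ 3/2 + 177.515ms (1/2)

note 2 onset = 3/2b = 532.544ms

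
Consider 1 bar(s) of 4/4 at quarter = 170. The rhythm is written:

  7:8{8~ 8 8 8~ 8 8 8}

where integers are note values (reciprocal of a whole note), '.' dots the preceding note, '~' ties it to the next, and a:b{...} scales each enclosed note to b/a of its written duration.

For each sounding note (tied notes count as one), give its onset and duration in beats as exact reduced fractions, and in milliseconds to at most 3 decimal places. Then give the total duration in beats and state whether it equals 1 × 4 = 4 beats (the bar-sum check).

1) 0.0ms=0b +403.361ms=8/7b
2) 403.361ms=8/7b +201.681ms=4/7b
3) 605.042ms=12/7b +403.361ms=8/7b
4) 1008.403ms=20/7b +201.681ms=4/7b
5) 1210.084ms=24/7b +201.681ms=4/7b
Σ=4b of 4 (170bpm 4/4) — PASS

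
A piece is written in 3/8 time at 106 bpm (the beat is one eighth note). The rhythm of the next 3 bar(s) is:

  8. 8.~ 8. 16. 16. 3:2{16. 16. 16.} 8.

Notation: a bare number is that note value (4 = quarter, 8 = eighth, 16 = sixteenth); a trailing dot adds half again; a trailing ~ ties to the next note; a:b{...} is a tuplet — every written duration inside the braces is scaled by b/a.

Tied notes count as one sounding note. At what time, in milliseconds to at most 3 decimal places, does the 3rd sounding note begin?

note 3 onset = 9/2b = 2547.17ms

1. 0.0ms @ 0 + 849.057ms (3/2)
2. 849.057ms @ 3/2 + 1698.113ms (3)
3. 2547.17ms @ 9/2 + 424.528ms (3/4)
4. 2971.698ms @ 21/4 + 424.528ms (3/4)
5. 3396.226ms @ 6 + 283.019ms (1/2)
6. 3679.245ms @ 13/2 + 283.019ms (1/2)
7. 3962.264ms @ 7 + 283.019ms (1/2)
8. 4245.283ms @ 15/2 + 849.057ms (3/2)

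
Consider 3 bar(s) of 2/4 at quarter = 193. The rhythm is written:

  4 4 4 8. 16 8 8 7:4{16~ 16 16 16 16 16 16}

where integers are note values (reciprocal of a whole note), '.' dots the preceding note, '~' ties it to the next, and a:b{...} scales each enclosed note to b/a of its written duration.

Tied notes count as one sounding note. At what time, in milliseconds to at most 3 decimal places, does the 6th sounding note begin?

1. 0.0ms @ 0 + 310.881ms (1)
2. 310.881ms @ 1 + 310.881ms (1)
3. 621.762ms @ 2 + 310.881ms (1)
4. 932.642ms @ 3 + 233.161ms (3/4)
5. 1165.803ms @ 15/4 + 77.72ms (1/4)
6. 1243.523ms @ 4 + 155.44ms (1/2)
7. 1398.964ms @ 9/2 + 155.44ms (1/2)
8. 1554.404ms @ 5 + 88.823ms (2/7)
9. 1643.227ms @ 37/7 + 44.412ms (1/7)
10. 1687.639ms @ 38/7 + 44.412ms (1/7)
11. 1732.05ms @ 39/7 + 44.412ms (1/7)
12. 1776.462ms @ 40/7 + 44.412ms (1/7)
13. 1820.873ms @ 41/7 + 44.412ms (1/7)

note 6 onset = 4b = 1243.523ms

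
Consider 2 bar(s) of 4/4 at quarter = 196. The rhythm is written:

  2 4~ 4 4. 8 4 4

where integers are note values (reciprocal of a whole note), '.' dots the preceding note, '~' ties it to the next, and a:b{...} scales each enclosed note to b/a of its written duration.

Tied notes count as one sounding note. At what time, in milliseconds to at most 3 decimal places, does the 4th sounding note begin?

note 4 onset = 11/2b = 1683.673ms

1. 0.0ms @ 0 + 612.245ms (2)
2. 612.245ms @ 2 + 612.245ms (2)
3. 1224.49ms @ 4 + 459.184ms (3/2)
4. 1683.673ms @ 11/2 + 153.061ms (1/2)
5. 1836.735ms @ 6 + 306.122ms (1)
6. 2142.857ms @ 7 + 306.122ms (1)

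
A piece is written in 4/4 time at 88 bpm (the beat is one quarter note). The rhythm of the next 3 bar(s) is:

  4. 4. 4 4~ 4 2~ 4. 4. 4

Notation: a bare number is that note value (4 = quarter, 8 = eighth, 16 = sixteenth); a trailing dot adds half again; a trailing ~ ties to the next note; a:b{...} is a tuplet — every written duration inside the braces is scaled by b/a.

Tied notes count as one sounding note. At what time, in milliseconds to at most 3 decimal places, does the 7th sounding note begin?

note 7 onset = 11b = 7500.0ms

1. 0.0ms @ 0 + 1022.727ms (3/2)
2. 1022.727ms @ 3/2 + 1022.727ms (3/2)
3. 2045.455ms @ 3 + 681.818ms (1)
4. 2727.273ms @ 4 + 1363.636ms (2)
5. 4090.909ms @ 6 + 2386.364ms (7/2)
6. 6477.273ms @ 19/2 + 1022.727ms (3/2)
7. 7500.0ms @ 11 + 681.818ms (1)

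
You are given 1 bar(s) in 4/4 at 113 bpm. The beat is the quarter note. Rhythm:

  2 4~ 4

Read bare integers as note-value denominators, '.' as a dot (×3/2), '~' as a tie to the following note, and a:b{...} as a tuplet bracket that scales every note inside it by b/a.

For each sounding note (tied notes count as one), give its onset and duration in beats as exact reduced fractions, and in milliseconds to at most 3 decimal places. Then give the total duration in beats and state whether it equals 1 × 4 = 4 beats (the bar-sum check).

1) 0.0ms=0b +1061.947ms=2b
2) 1061.947ms=2b +1061.947ms=2b
Σ=4b of 4 (113bpm 4/4) — PASS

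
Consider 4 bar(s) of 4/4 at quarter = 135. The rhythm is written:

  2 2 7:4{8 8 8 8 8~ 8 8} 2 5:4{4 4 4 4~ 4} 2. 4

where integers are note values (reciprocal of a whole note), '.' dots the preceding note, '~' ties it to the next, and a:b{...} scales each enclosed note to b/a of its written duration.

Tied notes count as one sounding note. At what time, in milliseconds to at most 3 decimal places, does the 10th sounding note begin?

1. 0.0ms @ 0 + 888.889ms (2)
2. 888.889ms @ 2 + 888.889ms (2)
3. 1777.778ms @ 4 + 126.984ms (2/7)
4. 1904.762ms @ 30/7 + 126.984ms (2/7)
5. 2031.746ms @ 32/7 + 126.984ms (2/7)
6. 2158.73ms @ 34/7 + 126.984ms (2/7)
7. 2285.714ms @ 36/7 + 253.968ms (4/7)
8. 2539.683ms @ 40/7 + 126.984ms (2/7)
9. 2666.667ms @ 6 + 888.889ms (2)
10. 3555.556ms @ 8 + 355.556ms (4/5)
11. 3911.111ms @ 44/5 + 355.556ms (4/5)
12. 4266.667ms @ 48/5 + 355.556ms (4/5)
13. 4622.222ms @ 52/5 + 711.111ms (8/5)
14. 5333.333ms @ 12 + 1333.333ms (3)
15. 6666.667ms @ 15 + 444.444ms (1)

note 10 onset = 8b = 3555.556ms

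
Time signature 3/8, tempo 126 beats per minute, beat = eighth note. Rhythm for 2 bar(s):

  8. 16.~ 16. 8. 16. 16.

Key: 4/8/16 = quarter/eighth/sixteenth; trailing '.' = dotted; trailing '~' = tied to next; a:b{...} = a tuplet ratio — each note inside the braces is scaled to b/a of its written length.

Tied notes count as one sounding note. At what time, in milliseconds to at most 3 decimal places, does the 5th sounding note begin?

1. 0.0ms @ 0 + 714.286ms (3/2)
2. 714.286ms @ 3/2 + 714.286ms (3/2)
3. 1428.571ms @ 3 + 714.286ms (3/2)
4. 2142.857ms @ 9/2 + 357.143ms (3/4)
5. 2500.0ms @ 21/4 + 357.143ms (3/4)

note 5 onset = 21/4b = 2500.0ms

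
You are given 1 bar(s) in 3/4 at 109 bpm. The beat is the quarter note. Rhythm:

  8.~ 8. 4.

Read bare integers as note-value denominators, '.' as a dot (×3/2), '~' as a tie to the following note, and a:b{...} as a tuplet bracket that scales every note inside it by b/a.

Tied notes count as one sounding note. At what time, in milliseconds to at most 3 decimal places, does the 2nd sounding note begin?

1. 0.0ms @ 0 + 825.688ms (3/2)
2. 825.688ms @ 3/2 + 825.688ms (3/2)

note 2 onset = 3/2b = 825.688ms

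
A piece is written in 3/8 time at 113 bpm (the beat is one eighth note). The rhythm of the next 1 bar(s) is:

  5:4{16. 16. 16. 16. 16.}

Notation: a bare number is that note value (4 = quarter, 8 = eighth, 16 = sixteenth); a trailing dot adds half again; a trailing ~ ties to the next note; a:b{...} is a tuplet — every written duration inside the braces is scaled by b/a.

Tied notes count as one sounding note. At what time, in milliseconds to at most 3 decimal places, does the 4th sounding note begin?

1. 0.0ms @ 0 + 318.584ms (3/5)
2. 318.584ms @ 3/5 + 318.584ms (3/5)
3. 637.168ms @ 6/5 + 318.584ms (3/5)
4. 955.752ms @ 9/5 + 318.584ms (3/5)
5. 1274.336ms @ 12/5 + 318.584ms (3/5)

note 4 onset = 9/5b = 955.752ms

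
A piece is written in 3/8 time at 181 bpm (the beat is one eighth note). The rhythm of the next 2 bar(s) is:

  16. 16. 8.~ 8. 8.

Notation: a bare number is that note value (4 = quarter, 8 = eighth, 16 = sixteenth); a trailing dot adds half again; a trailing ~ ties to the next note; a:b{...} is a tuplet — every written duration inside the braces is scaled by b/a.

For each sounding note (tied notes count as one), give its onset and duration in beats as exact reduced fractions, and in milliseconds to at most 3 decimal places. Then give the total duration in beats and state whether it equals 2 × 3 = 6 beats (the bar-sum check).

1) 0.0ms=0b +248.619ms=3/4b
2) 248.619ms=3/4b +248.619ms=3/4b
3) 497.238ms=3/2b +994.475ms=3b
4) 1491.713ms=9/2b +497.238ms=3/2b
Σ=6b of 6 (181bpm 3/8) — PASS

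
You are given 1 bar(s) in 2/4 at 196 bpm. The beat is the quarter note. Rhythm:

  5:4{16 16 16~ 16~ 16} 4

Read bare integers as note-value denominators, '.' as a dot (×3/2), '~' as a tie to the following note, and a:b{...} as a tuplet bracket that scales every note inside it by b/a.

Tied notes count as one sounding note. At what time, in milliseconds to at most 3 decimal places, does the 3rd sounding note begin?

note 3 onset = 2/5b = 122.449ms

1. 0.0ms @ 0 + 61.224ms (1/5)
2. 61.224ms @ 1/5 + 61.224ms (1/5)
3. 122.449ms @ 2/5 + 183.673ms (3/5)
4. 306.122ms @ 1 + 306.122ms (1)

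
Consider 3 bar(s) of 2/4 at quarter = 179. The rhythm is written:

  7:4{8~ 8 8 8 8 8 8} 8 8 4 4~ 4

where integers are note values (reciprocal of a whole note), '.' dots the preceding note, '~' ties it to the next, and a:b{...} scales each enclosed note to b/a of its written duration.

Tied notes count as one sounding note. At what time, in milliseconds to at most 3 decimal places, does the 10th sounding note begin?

1. 0.0ms @ 0 + 191.54ms (4/7)
2. 191.54ms @ 4/7 + 95.77ms (2/7)
3. 287.31ms @ 6/7 + 95.77ms (2/7)
4. 383.081ms @ 8/7 + 95.77ms (2/7)
5. 478.851ms @ 10/7 + 95.77ms (2/7)
6. 574.621ms @ 12/7 + 95.77ms (2/7)
7. 670.391ms @ 2 + 167.598ms (1/2)
8. 837.989ms @ 5/2 + 167.598ms (1/2)
9. 1005.587ms @ 3 + 335.196ms (1)
10. 1340.782ms @ 4 + 670.391ms (2)

note 10 onset = 4b = 1340.782ms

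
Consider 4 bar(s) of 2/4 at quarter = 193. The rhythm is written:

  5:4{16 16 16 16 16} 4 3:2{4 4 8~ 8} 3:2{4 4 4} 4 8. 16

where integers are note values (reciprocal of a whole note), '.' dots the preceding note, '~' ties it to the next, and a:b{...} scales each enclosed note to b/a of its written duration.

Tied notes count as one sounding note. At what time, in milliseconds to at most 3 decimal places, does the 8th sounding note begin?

1. 0.0ms @ 0 + 62.176ms (1/5)
2. 62.176ms @ 1/5 + 62.176ms (1/5)
3. 124.352ms @ 2/5 + 62.176ms (1/5)
4. 186.528ms @ 3/5 + 62.176ms (1/5)
5. 248.705ms @ 4/5 + 62.176ms (1/5)
6. 310.881ms @ 1 + 310.881ms (1)
7. 621.762ms @ 2 + 207.254ms (2/3)
8. 829.016ms @ 8/3 + 207.254ms (2/3)
9. 1036.269ms @ 10/3 + 207.254ms (2/3)
10. 1243.523ms @ 4 + 207.254ms (2/3)
11. 1450.777ms @ 14/3 + 207.254ms (2/3)
12. 1658.031ms @ 16/3 + 207.254ms (2/3)
13. 1865.285ms @ 6 + 310.881ms (1)
14. 2176.166ms @ 7 + 233.161ms (3/4)
15. 2409.326ms @ 31/4 + 77.72ms (1/4)

note 8 onset = 8/3b = 829.016ms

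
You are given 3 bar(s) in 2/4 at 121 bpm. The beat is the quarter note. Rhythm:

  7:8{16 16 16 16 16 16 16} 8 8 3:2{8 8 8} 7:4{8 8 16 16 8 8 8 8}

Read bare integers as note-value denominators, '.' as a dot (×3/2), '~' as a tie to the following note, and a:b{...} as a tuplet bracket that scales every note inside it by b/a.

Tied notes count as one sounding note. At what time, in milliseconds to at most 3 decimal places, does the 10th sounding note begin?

1. 0.0ms @ 0 + 141.677ms (2/7)
2. 141.677ms @ 2/7 + 141.677ms (2/7)
3. 283.353ms @ 4/7 + 141.677ms (2/7)
4. 425.03ms @ 6/7 + 141.677ms (2/7)
5. 566.706ms @ 8/7 + 141.677ms (2/7)
6. 708.383ms @ 10/7 + 141.677ms (2/7)
7. 850.059ms @ 12/7 + 141.677ms (2/7)
8. 991.736ms @ 2 + 247.934ms (1/2)
9. 1239.669ms @ 5/2 + 247.934ms (1/2)
10. 1487.603ms @ 3 + 165.289ms (1/3)
11. 1652.893ms @ 10/3 + 165.289ms (1/3)
12. 1818.182ms @ 11/3 + 165.289ms (1/3)
13. 1983.471ms @ 4 + 141.677ms (2/7)
14. 2125.148ms @ 30/7 + 141.677ms (2/7)
15. 2266.824ms @ 32/7 + 70.838ms (1/7)
16. 2337.662ms @ 33/7 + 70.838ms (1/7)
17. 2408.501ms @ 34/7 + 141.677ms (2/7)
18. 2550.177ms @ 36/7 + 141.677ms (2/7)
19. 2691.854ms @ 38/7 + 141.677ms (2/7)
20. 2833.53ms @ 40/7 + 141.677ms (2/7)

note 10 onset = 3b = 1487.603ms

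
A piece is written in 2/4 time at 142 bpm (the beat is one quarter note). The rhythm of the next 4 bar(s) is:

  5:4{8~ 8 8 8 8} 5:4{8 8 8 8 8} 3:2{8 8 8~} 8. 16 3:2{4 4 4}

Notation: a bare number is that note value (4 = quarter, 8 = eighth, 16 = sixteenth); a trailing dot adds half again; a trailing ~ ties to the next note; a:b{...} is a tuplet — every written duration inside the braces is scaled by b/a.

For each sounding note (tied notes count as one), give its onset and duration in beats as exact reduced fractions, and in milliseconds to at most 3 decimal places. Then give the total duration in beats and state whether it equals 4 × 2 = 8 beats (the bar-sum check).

1) 0.0ms=0b +338.028ms=4/5b
2) 338.028ms=4/5b +169.014ms=2/5b
3) 507.042ms=6/5b +169.014ms=2/5b
4) 676.056ms=8/5b +169.014ms=2/5b
5) 845.07ms=2b +169.014ms=2/5b
6) 1014.085ms=12/5b +169.014ms=2/5b
7) 1183.099ms=14/5b +169.014ms=2/5b
8) 1352.113ms=16/5b +169.014ms=2/5b
9) 1521.127ms=18/5b +169.014ms=2/5b
10) 1690.141ms=4b +140.845ms=1/3b
11) 1830.986ms=13/3b +140.845ms=1/3b
12) 1971.831ms=14/3b +457.746ms=13/12b
13) 2429.577ms=23/4b +105.634ms=1/4b
14) 2535.211ms=6b +281.69ms=2/3b
15) 2816.901ms=20/3b +281.69ms=2/3b
16) 3098.592ms=22/3b +281.69ms=2/3b
Σ=8b of 8 (142bpm 2/4) — PASS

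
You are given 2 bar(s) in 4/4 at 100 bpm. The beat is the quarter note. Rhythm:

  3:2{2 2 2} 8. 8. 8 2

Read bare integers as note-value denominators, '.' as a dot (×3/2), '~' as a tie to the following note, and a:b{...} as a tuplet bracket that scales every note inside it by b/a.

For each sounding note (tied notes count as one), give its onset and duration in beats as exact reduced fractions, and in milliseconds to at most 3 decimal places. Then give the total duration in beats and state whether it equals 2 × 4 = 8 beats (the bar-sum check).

1) 0.0ms=0b +800.0ms=4/3b
2) 800.0ms=4/3b +800.0ms=4/3b
3) 1600.0ms=8/3b +800.0ms=4/3b
4) 2400.0ms=4b +450.0ms=3/4b
5) 2850.0ms=19/4b +450.0ms=3/4b
6) 3300.0ms=11/2b +300.0ms=1/2b
7) 3600.0ms=6b +1200.0ms=2b
Σ=8b of 8 (100bpm 4/4) — PASS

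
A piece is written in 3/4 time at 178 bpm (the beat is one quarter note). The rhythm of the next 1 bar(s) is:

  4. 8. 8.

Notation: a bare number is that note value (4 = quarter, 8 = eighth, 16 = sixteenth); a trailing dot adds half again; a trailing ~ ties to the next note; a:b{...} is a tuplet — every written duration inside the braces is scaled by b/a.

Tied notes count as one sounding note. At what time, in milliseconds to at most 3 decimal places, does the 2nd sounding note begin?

1. 0.0ms @ 0 + 505.618ms (3/2)
2. 505.618ms @ 3/2 + 252.809ms (3/4)
3. 758.427ms @ 9/4 + 252.809ms (3/4)

note 2 onset = 3/2b = 505.618ms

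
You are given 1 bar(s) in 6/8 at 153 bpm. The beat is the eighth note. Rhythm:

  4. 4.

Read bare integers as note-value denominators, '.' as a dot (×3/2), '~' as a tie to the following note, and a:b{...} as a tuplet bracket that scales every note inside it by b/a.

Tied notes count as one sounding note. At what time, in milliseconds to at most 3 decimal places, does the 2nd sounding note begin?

1. 0.0ms @ 0 + 1176.471ms (3)
2. 1176.471ms @ 3 + 1176.471ms (3)

note 2 onset = 3b = 1176.471ms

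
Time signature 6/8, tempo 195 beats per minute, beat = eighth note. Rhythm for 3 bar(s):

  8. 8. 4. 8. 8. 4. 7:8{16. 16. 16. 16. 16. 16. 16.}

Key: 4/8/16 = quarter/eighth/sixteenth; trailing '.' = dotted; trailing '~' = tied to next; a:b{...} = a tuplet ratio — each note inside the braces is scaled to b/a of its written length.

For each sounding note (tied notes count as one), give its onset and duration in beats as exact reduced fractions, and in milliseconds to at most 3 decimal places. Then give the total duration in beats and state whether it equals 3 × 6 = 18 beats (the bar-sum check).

1) 0.0ms=0b +461.538ms=3/2b
2) 461.538ms=3/2b +461.538ms=3/2b
3) 923.077ms=3b +923.077ms=3b
4) 1846.154ms=6b +461.538ms=3/2b
5) 2307.692ms=15/2b +461.538ms=3/2b
6) 2769.231ms=9b +923.077ms=3b
7) 3692.308ms=12b +263.736ms=6/7b
8) 3956.044ms=90/7b +263.736ms=6/7b
9) 4219.78ms=96/7b +263.736ms=6/7b
10) 4483.516ms=102/7b +263.736ms=6/7b
11) 4747.253ms=108/7b +263.736ms=6/7b
12) 5010.989ms=114/7b +263.736ms=6/7b
13) 5274.725ms=120/7b +263.736ms=6/7b
Σ=18b of 18 (195bpm 6/8) — PASS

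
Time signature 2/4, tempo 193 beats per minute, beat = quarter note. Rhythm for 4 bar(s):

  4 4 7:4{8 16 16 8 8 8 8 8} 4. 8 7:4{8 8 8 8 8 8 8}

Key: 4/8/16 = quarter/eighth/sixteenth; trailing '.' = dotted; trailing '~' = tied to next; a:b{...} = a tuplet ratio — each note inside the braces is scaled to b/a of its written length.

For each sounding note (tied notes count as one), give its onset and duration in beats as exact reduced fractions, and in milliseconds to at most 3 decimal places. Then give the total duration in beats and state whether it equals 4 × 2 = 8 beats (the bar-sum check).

1) 0.0ms=0b +310.881ms=1b
2) 310.881ms=1b +310.881ms=1b
3) 621.762ms=2b +88.823ms=2/7b
4) 710.585ms=16/7b +44.412ms=1/7b
5) 754.996ms=17/7b +44.412ms=1/7b
6) 799.408ms=18/7b +88.823ms=2/7b
7) 888.231ms=20/7b +88.823ms=2/7b
8) 977.054ms=22/7b +88.823ms=2/7b
9) 1065.877ms=24/7b +88.823ms=2/7b
10) 1154.7ms=26/7b +88.823ms=2/7b
11) 1243.523ms=4b +466.321ms=3/2b
12) 1709.845ms=11/2b +155.44ms=1/2b
13) 1865.285ms=6b +88.823ms=2/7b
14) 1954.108ms=44/7b +88.823ms=2/7b
15) 2042.931ms=46/7b +88.823ms=2/7b
16) 2131.754ms=48/7b +88.823ms=2/7b
17) 2220.577ms=50/7b +88.823ms=2/7b
18) 2309.4ms=52/7b +88.823ms=2/7b
19) 2398.224ms=54/7b +88.823ms=2/7b
Σ=8b of 8 (193bpm 2/4) — PASS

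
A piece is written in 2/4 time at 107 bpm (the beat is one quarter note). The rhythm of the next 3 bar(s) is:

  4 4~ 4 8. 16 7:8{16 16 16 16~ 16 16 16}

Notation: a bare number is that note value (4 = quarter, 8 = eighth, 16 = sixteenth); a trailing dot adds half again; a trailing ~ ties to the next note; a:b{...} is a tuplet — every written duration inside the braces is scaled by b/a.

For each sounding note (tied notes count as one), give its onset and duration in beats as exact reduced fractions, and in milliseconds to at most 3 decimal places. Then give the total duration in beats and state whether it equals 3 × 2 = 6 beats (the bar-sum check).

1) 0.0ms=0b +560.748ms=1b
2) 560.748ms=1b +1121.495ms=2b
3) 1682.243ms=3b +420.561ms=3/4b
4) 2102.804ms=15/4b +140.187ms=1/4b
5) 2242.991ms=4b +160.214ms=2/7b
6) 2403.204ms=30/7b +160.214ms=2/7b
7) 2563.418ms=32/7b +160.214ms=2/7b
8) 2723.632ms=34/7b +320.427ms=4/7b
9) 3044.059ms=38/7b +160.214ms=2/7b
10) 3204.272ms=40/7b +160.214ms=2/7b
Σ=6b of 6 (107bpm 2/4) — PASS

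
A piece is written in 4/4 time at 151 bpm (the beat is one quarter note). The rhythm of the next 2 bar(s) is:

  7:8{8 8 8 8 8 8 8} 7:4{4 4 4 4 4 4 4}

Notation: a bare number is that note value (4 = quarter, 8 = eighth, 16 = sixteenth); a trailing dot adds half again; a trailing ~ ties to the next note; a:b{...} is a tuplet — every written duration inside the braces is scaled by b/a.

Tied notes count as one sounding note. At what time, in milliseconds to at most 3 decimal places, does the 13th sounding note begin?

1. 0.0ms @ 0 + 227.058ms (4/7)
2. 227.058ms @ 4/7 + 227.058ms (4/7)
3. 454.115ms @ 8/7 + 227.058ms (4/7)
4. 681.173ms @ 12/7 + 227.058ms (4/7)
5. 908.231ms @ 16/7 + 227.058ms (4/7)
6. 1135.289ms @ 20/7 + 227.058ms (4/7)
7. 1362.346ms @ 24/7 + 227.058ms (4/7)
8. 1589.404ms @ 4 + 227.058ms (4/7)
9. 1816.462ms @ 32/7 + 227.058ms (4/7)
10. 2043.519ms @ 36/7 + 227.058ms (4/7)
11. 2270.577ms @ 40/7 + 227.058ms (4/7)
12. 2497.635ms @ 44/7 + 227.058ms (4/7)
13. 2724.693ms @ 48/7 + 227.058ms (4/7)
14. 2951.75ms @ 52/7 + 227.058ms (4/7)

note 13 onset = 48/7b = 2724.693ms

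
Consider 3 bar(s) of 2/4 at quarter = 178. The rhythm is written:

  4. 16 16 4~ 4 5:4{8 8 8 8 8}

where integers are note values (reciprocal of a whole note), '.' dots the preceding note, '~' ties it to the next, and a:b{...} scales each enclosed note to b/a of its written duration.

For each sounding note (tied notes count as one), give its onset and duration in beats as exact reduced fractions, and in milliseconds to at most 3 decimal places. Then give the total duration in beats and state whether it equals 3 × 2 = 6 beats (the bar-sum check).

1) 0.0ms=0b +505.618ms=3/2b
2) 505.618ms=3/2b +84.27ms=1/4b
3) 589.888ms=7/4b +84.27ms=1/4b
4) 674.157ms=2b +674.157ms=2b
5) 1348.315ms=4b +134.831ms=2/5b
6) 1483.146ms=22/5b +134.831ms=2/5b
7) 1617.978ms=24/5b +134.831ms=2/5b
8) 1752.809ms=26/5b +134.831ms=2/5b
9) 1887.64ms=28/5b +134.831ms=2/5b
Σ=6b of 6 (178bpm 2/4) — PASS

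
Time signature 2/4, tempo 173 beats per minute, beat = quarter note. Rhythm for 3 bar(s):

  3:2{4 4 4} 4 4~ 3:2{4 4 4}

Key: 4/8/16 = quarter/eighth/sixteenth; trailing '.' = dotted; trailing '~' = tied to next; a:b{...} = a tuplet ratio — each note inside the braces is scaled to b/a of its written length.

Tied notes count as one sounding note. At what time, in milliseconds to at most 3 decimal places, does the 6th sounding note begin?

1. 0.0ms @ 0 + 231.214ms (2/3)
2. 231.214ms @ 2/3 + 231.214ms (2/3)
3. 462.428ms @ 4/3 + 231.214ms (2/3)
4. 693.642ms @ 2 + 346.821ms (1)
5. 1040.462ms @ 3 + 578.035ms (5/3)
6. 1618.497ms @ 14/3 + 231.214ms (2/3)
7. 1849.711ms @ 16/3 + 231.214ms (2/3)

note 6 onset = 14/3b = 1618.497ms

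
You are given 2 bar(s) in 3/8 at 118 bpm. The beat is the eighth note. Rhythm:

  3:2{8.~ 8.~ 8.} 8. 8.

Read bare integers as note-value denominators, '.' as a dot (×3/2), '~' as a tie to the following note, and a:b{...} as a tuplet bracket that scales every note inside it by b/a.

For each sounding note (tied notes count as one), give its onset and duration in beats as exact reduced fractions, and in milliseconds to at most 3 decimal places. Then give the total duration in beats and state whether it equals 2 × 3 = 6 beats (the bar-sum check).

1) 0.0ms=0b +1525.424ms=3b
2) 1525.424ms=3b +762.712ms=3/2b
3) 2288.136ms=9/2b +762.712ms=3/2b
Σ=6b of 6 (118bpm 3/8) — PASS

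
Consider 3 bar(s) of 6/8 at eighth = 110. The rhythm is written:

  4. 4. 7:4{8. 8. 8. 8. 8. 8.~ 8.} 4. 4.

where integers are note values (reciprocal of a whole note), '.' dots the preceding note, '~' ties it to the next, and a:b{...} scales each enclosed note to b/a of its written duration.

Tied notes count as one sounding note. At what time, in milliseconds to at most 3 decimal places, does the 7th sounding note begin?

1. 0.0ms @ 0 + 1636.364ms (3)
2. 1636.364ms @ 3 + 1636.364ms (3)
3. 3272.727ms @ 6 + 467.532ms (6/7)
4. 3740.26ms @ 48/7 + 467.532ms (6/7)
5. 4207.792ms @ 54/7 + 467.532ms (6/7)
6. 4675.325ms @ 60/7 + 467.532ms (6/7)
7. 5142.857ms @ 66/7 + 467.532ms (6/7)
8. 5610.39ms @ 72/7 + 935.065ms (12/7)
9. 6545.455ms @ 12 + 1636.364ms (3)
10. 8181.818ms @ 15 + 1636.364ms (3)

note 7 onset = 66/7b = 5142.857ms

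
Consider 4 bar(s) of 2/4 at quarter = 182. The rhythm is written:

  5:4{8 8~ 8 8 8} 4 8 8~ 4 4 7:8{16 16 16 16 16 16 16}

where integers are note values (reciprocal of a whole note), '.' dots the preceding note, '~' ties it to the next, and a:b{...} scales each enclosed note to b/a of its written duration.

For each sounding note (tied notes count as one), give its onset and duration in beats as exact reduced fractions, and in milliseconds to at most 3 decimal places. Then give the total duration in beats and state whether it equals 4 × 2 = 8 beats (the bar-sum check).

1) 0.0ms=0b +131.868ms=2/5b
2) 131.868ms=2/5b +263.736ms=4/5b
3) 395.604ms=6/5b +131.868ms=2/5b
4) 527.473ms=8/5b +131.868ms=2/5b
5) 659.341ms=2b +329.67ms=1b
6) 989.011ms=3b +164.835ms=1/2b
7) 1153.846ms=7/2b +494.505ms=3/2b
8) 1648.352ms=5b +329.67ms=1b
9) 1978.022ms=6b +94.192ms=2/7b
10) 2072.214ms=44/7b +94.192ms=2/7b
11) 2166.405ms=46/7b +94.192ms=2/7b
12) 2260.597ms=48/7b +94.192ms=2/7b
13) 2354.788ms=50/7b +94.192ms=2/7b
14) 2448.98ms=52/7b +94.192ms=2/7b
15) 2543.171ms=54/7b +94.192ms=2/7b
Σ=8b of 8 (182bpm 2/4) — PASS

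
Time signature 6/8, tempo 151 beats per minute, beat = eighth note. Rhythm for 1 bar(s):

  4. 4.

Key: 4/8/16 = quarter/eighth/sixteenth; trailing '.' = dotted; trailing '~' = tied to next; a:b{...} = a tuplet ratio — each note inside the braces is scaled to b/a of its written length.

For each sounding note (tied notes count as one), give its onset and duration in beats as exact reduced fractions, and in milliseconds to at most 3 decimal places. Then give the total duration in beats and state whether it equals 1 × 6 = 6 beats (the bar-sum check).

1) 0.0ms=0b +1192.053ms=3b
2) 1192.053ms=3b +1192.053ms=3b
Σ=6b of 6 (151bpm 6/8) — PASS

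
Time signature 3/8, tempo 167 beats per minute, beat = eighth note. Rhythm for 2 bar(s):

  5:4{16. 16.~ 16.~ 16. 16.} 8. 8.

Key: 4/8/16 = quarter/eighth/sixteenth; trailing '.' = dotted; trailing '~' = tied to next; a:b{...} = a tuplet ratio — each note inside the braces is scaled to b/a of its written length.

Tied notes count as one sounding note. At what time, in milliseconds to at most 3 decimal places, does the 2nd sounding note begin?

1. 0.0ms @ 0 + 215.569ms (3/5)
2. 215.569ms @ 3/5 + 646.707ms (9/5)
3. 862.275ms @ 12/5 + 215.569ms (3/5)
4. 1077.844ms @ 3 + 538.922ms (3/2)
5. 1616.766ms @ 9/2 + 538.922ms (3/2)

note 2 onset = 3/5b = 215.569ms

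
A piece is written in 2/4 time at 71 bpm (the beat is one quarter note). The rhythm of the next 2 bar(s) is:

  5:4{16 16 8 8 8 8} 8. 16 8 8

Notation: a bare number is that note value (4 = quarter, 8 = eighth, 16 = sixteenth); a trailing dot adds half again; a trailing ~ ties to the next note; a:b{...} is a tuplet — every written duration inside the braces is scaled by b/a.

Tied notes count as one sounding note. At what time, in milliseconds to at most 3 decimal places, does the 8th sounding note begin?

1. 0.0ms @ 0 + 169.014ms (1/5)
2. 169.014ms @ 1/5 + 169.014ms (1/5)
3. 338.028ms @ 2/5 + 338.028ms (2/5)
4. 676.056ms @ 4/5 + 338.028ms (2/5)
5. 1014.085ms @ 6/5 + 338.028ms (2/5)
6. 1352.113ms @ 8/5 + 338.028ms (2/5)
7. 1690.141ms @ 2 + 633.803ms (3/4)
8. 2323.944ms @ 11/4 + 211.268ms (1/4)
9. 2535.211ms @ 3 + 422.535ms (1/2)
10. 2957.746ms @ 7/2 + 422.535ms (1/2)

note 8 onset = 11/4b = 2323.944ms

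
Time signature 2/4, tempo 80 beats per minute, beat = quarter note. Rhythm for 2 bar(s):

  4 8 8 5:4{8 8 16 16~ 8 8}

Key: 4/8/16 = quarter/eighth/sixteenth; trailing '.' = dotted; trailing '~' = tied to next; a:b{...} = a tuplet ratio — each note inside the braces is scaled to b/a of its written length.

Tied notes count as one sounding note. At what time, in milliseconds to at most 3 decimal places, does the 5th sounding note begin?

1. 0.0ms @ 0 + 750.0ms (1)
2. 750.0ms @ 1 + 375.0ms (1/2)
3. 1125.0ms @ 3/2 + 375.0ms (1/2)
4. 1500.0ms @ 2 + 300.0ms (2/5)
5. 1800.0ms @ 12/5 + 300.0ms (2/5)
6. 2100.0ms @ 14/5 + 150.0ms (1/5)
7. 2250.0ms @ 3 + 450.0ms (3/5)
8. 2700.0ms @ 18/5 + 300.0ms (2/5)

note 5 onset = 12/5b = 1800.0ms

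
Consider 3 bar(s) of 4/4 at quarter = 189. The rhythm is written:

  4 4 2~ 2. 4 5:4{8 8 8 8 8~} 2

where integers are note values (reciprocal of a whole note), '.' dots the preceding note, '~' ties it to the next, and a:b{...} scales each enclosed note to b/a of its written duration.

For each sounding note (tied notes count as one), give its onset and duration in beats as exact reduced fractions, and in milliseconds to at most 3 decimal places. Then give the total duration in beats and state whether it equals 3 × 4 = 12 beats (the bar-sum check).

1) 0.0ms=0b +317.46ms=1b
2) 317.46ms=1b +317.46ms=1b
3) 634.921ms=2b +1587.302ms=5b
4) 2222.222ms=7b +317.46ms=1b
5) 2539.683ms=8b +126.984ms=2/5b
6) 2666.667ms=42/5b +126.984ms=2/5b
7) 2793.651ms=44/5b +126.984ms=2/5b
8) 2920.635ms=46/5b +126.984ms=2/5b
9) 3047.619ms=48/5b +761.905ms=12/5b
Σ=12b of 12 (189bpm 4/4) — PASS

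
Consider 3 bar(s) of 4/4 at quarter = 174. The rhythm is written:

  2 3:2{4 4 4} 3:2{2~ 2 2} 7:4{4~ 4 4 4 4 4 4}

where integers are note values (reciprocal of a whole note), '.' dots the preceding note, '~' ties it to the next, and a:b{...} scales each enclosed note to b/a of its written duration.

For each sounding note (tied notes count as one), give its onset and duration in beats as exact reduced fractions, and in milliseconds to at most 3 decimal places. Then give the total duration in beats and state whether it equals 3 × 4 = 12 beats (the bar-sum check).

1) 0.0ms=0b +689.655ms=2b
2) 689.655ms=2b +229.885ms=2/3b
3) 919.54ms=8/3b +229.885ms=2/3b
4) 1149.425ms=10/3b +229.885ms=2/3b
5) 1379.31ms=4b +919.54ms=8/3b
6) 2298.851ms=20/3b +459.77ms=4/3b
7) 2758.621ms=8b +394.089ms=8/7b
8) 3152.709ms=64/7b +197.044ms=4/7b
9) 3349.754ms=68/7b +197.044ms=4/7b
10) 3546.798ms=72/7b +197.044ms=4/7b
11) 3743.842ms=76/7b +197.044ms=4/7b
12) 3940.887ms=80/7b +197.044ms=4/7b
Σ=12b of 12 (174bpm 4/4) — PASS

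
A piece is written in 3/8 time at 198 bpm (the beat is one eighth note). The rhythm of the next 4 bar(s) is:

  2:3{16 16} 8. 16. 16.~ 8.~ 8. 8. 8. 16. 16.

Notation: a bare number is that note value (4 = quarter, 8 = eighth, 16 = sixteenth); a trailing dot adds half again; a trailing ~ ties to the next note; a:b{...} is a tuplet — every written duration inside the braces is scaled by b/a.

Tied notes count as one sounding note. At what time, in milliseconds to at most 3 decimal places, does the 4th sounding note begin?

1. 0.0ms @ 0 + 227.273ms (3/4)
2. 227.273ms @ 3/4 + 227.273ms (3/4)
3. 454.545ms @ 3/2 + 454.545ms (3/2)
4. 909.091ms @ 3 + 227.273ms (3/4)
5. 1136.364ms @ 15/4 + 1136.364ms (15/4)
6. 2272.727ms @ 15/2 + 454.545ms (3/2)
7. 2727.273ms @ 9 + 454.545ms (3/2)
8. 3181.818ms @ 21/2 + 227.273ms (3/4)
9. 3409.091ms @ 45/4 + 227.273ms (3/4)

note 4 onset = 3b = 909.091ms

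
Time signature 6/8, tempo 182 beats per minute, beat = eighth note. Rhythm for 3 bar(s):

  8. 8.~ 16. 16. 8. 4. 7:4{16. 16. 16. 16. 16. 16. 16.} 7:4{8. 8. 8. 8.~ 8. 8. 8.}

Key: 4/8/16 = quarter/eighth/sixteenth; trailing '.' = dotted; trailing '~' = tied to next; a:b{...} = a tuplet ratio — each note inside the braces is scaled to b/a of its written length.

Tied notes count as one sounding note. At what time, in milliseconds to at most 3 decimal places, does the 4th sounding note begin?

note 4 onset = 9/2b = 1483.516ms

1. 0.0ms @ 0 + 494.505ms (3/2)
2. 494.505ms @ 3/2 + 741.758ms (9/4)
3. 1236.264ms @ 15/4 + 247.253ms (3/4)
4. 1483.516ms @ 9/2 + 494.505ms (3/2)
5. 1978.022ms @ 6 + 989.011ms (3)
6. 2967.033ms @ 9 + 141.287ms (3/7)
7. 3108.32ms @ 66/7 + 141.287ms (3/7)
8. 3249.608ms @ 69/7 + 141.287ms (3/7)
9. 3390.895ms @ 72/7 + 141.287ms (3/7)
10. 3532.182ms @ 75/7 + 141.287ms (3/7)
11. 3673.469ms @ 78/7 + 141.287ms (3/7)
12. 3814.757ms @ 81/7 + 141.287ms (3/7)
13. 3956.044ms @ 12 + 282.575ms (6/7)
14. 4238.619ms @ 90/7 + 282.575ms (6/7)
15. 4521.193ms @ 96/7 + 282.575ms (6/7)
16. 4803.768ms @ 102/7 + 565.149ms (12/7)
17. 5368.917ms @ 114/7 + 282.575ms (6/7)
18. 5651.491ms @ 120/7 + 282.575ms (6/7)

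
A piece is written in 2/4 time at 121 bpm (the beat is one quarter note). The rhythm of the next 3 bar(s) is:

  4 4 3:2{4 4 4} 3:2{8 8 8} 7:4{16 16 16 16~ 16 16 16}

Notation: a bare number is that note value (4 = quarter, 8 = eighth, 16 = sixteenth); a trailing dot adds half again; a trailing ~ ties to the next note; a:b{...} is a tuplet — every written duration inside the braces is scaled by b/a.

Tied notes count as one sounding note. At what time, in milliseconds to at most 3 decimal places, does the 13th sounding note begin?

1. 0.0ms @ 0 + 495.868ms (1)
2. 495.868ms @ 1 + 495.868ms (1)
3. 991.736ms @ 2 + 330.579ms (2/3)
4. 1322.314ms @ 8/3 + 330.579ms (2/3)
5. 1652.893ms @ 10/3 + 330.579ms (2/3)
6. 1983.471ms @ 4 + 165.289ms (1/3)
7. 2148.76ms @ 13/3 + 165.289ms (1/3)
8. 2314.05ms @ 14/3 + 165.289ms (1/3)
9. 2479.339ms @ 5 + 70.838ms (1/7)
10. 2550.177ms @ 36/7 + 70.838ms (1/7)
11. 2621.015ms @ 37/7 + 70.838ms (1/7)
12. 2691.854ms @ 38/7 + 141.677ms (2/7)
13. 2833.53ms @ 40/7 + 70.838ms (1/7)
14. 2904.368ms @ 41/7 + 70.838ms (1/7)

note 13 onset = 40/7b = 2833.53ms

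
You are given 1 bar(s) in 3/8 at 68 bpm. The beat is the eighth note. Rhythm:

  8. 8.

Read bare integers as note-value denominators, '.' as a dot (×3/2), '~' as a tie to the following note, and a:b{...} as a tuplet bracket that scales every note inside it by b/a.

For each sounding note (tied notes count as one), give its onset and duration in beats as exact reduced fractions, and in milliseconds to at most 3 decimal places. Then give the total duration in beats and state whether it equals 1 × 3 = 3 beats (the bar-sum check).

1) 0.0ms=0b +1323.529ms=3/2b
2) 1323.529ms=3/2b +1323.529ms=3/2b
Σ=3b of 3 (68bpm 3/8) — PASS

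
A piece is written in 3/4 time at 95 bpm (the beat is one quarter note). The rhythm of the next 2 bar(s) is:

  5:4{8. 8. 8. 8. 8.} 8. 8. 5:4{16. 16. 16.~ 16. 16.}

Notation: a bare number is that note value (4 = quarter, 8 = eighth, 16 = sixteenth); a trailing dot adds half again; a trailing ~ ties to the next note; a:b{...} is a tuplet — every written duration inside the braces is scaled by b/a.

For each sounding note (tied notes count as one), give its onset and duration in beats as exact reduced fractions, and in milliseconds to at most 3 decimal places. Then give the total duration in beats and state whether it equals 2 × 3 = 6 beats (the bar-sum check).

1) 0.0ms=0b +378.947ms=3/5b
2) 378.947ms=3/5b +378.947ms=3/5b
3) 757.895ms=6/5b +378.947ms=3/5b
4) 1136.842ms=9/5b +378.947ms=3/5b
5) 1515.789ms=12/5b +378.947ms=3/5b
6) 1894.737ms=3b +473.684ms=3/4b
7) 2368.421ms=15/4b +473.684ms=3/4b
8) 2842.105ms=9/2b +189.474ms=3/10b
9) 3031.579ms=24/5b +189.474ms=3/10b
10) 3221.053ms=51/10b +378.947ms=3/5b
11) 3600.0ms=57/10b +189.474ms=3/10b
Σ=6b of 6 (95bpm 3/4) — PASS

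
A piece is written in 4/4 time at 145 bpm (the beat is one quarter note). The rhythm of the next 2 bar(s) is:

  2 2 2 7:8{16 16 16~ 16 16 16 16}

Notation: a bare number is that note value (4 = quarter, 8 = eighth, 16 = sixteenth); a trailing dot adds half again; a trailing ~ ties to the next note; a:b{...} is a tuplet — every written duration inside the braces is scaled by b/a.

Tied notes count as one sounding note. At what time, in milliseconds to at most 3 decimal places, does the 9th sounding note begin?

1. 0.0ms @ 0 + 827.586ms (2)
2. 827.586ms @ 2 + 827.586ms (2)
3. 1655.172ms @ 4 + 827.586ms (2)
4. 2482.759ms @ 6 + 118.227ms (2/7)
5. 2600.985ms @ 44/7 + 118.227ms (2/7)
6. 2719.212ms @ 46/7 + 236.453ms (4/7)
7. 2955.665ms @ 50/7 + 118.227ms (2/7)
8. 3073.892ms @ 52/7 + 118.227ms (2/7)
9. 3192.118ms @ 54/7 + 118.227ms (2/7)

note 9 onset = 54/7b = 3192.118ms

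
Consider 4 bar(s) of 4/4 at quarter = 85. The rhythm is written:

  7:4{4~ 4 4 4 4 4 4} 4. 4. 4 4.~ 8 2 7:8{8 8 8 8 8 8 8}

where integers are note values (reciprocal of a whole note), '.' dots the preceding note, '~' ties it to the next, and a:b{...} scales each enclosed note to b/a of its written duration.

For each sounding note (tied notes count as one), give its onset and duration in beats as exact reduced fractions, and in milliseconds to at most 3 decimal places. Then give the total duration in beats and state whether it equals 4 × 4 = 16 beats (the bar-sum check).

1) 0.0ms=0b +806.723ms=8/7b
2) 806.723ms=8/7b +403.361ms=4/7b
3) 1210.084ms=12/7b +403.361ms=4/7b
4) 1613.445ms=16/7b +403.361ms=4/7b
5) 2016.807ms=20/7b +403.361ms=4/7b
6) 2420.168ms=24/7b +403.361ms=4/7b
7) 2823.529ms=4b +1058.824ms=3/2b
8) 3882.353ms=11/2b +1058.824ms=3/2b
9) 4941.176ms=7b +705.882ms=1b
10) 5647.059ms=8b +1411.765ms=2b
11) 7058.824ms=10b +1411.765ms=2b
12) 8470.588ms=12b +403.361ms=4/7b
13) 8873.95ms=88/7b +403.361ms=4/7b
14) 9277.311ms=92/7b +403.361ms=4/7b
15) 9680.672ms=96/7b +403.361ms=4/7b
16) 10084.034ms=100/7b +403.361ms=4/7b
17) 10487.395ms=104/7b +403.361ms=4/7b
18) 10890.756ms=108/7b +403.361ms=4/7b
Σ=16b of 16 (85bpm 4/4) — PASS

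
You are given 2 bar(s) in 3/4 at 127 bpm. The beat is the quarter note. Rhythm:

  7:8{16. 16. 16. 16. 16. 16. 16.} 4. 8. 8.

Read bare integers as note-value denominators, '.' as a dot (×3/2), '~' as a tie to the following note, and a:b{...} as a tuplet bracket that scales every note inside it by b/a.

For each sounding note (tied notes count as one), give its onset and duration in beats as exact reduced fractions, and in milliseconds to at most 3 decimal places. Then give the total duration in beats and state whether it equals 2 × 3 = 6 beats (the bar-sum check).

1) 0.0ms=0b +202.475ms=3/7b
2) 202.475ms=3/7b +202.475ms=3/7b
3) 404.949ms=6/7b +202.475ms=3/7b
4) 607.424ms=9/7b +202.475ms=3/7b
5) 809.899ms=12/7b +202.475ms=3/7b
6) 1012.373ms=15/7b +202.475ms=3/7b
7) 1214.848ms=18/7b +202.475ms=3/7b
8) 1417.323ms=3b +708.661ms=3/2b
9) 2125.984ms=9/2b +354.331ms=3/4b
10) 2480.315ms=21/4b +354.331ms=3/4b
Σ=6b of 6 (127bpm 3/4) — PASS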